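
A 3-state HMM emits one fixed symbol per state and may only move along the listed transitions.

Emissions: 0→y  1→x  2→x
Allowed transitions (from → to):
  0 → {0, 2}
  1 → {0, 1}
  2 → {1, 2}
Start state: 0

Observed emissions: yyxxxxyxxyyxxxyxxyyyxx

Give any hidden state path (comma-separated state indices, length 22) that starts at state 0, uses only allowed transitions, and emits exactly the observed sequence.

  t0 'y' -> {0}, take 0 (start)
  t1 'y' -> {0}, take 0 (0->0 ok)
  t2 'x' -> {1,2}, take 2 (0->2 ok)
  t3 'x' -> {1,2}, take 2 (2->2 ok)
  t4 'x' -> {1,2}, take 2 (2->2 ok)
  t5 'x' -> {1,2}, take 1 (2->1 ok)
  t6 'y' -> {0}, take 0 (1->0 ok)
  t7 'x' -> {1,2}, take 2 (0->2 ok)
  t8 'x' -> {1,2}, take 1 (2->1 ok)
  t9 'y' -> {0}, take 0 (1->0 ok)
  t10 'y' -> {0}, take 0 (0->0 ok)
  t11 'x' -> {1,2}, take 2 (0->2 ok)
  t12 'x' -> {1,2}, take 1 (2->1 ok)
  t13 'x' -> {1,2}, take 1 (1->1 ok)
  t14 'y' -> {0}, take 0 (1->0 ok)
  t15 'x' -> {1,2}, take 2 (0->2 ok)
  t16 'x' -> {1,2}, take 1 (2->1 ok)
  t17 'y' -> {0}, take 0 (1->0 ok)
  t18 'y' -> {0}, take 0 (0->0 ok)
  t19 'y' -> {0}, take 0 (0->0 ok)
  t20 'x' -> {1,2}, take 2 (0->2 ok)
  t21 'x' -> {1,2}, take 1 (2->1 ok)

0,0,2,2,2,1,0,2,1,0,0,2,1,1,0,2,1,0,0,0,2,1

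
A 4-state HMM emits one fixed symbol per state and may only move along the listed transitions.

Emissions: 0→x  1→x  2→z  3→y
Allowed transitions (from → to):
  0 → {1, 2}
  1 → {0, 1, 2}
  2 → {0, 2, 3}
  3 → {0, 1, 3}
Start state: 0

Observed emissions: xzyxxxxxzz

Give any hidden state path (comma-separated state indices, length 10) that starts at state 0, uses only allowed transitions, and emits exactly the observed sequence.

  [0] x  {0,1}  => 0  start
  [1] z  {2}  => 2  0->2 ok
  [2] y  {3}  => 3  2->3 ok
  [3] x  {0,1}  => 1  3->1 ok
  [4] x  {0,1}  => 1  1->1 ok
  [5] x  {0,1}  => 1  1->1 ok
  [6] x  {0,1}  => 1  1->1 ok
  [7] x  {0,1}  => 1  1->1 ok
  [8] z  {2}  => 2  1->2 ok
  [9] z  {2}  => 2  2->2 ok

0,2,3,1,1,1,1,1,2,2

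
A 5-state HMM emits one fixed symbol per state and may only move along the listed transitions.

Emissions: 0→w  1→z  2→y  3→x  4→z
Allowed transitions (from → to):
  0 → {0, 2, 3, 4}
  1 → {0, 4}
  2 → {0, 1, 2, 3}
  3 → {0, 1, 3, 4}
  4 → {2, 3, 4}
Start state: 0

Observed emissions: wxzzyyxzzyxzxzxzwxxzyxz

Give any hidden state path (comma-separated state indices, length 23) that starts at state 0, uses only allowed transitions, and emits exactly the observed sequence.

0,3,1,4,2,2,3,1,4,2,3,4,3,4,3,1,0,3,3,4,2,3,4

  t0 'w' -> {0}, take 0 (start)
  t1 'x' -> {3}, take 3 (0->3 ok)
  t2 'z' -> {1,4}, take 1 (3->1 ok)
  t3 'z' -> {1,4}, take 4 (1->4 ok)
  t4 'y' -> {2}, take 2 (4->2 ok)
  t5 'y' -> {2}, take 2 (2->2 ok)
  t6 'x' -> {3}, take 3 (2->3 ok)
  t7 'z' -> {1,4}, take 1 (3->1 ok)
  t8 'z' -> {1,4}, take 4 (1->4 ok)
  t9 'y' -> {2}, take 2 (4->2 ok)
  t10 'x' -> {3}, take 3 (2->3 ok)
  t11 'z' -> {1,4}, take 4 (3->4 ok)
  t12 'x' -> {3}, take 3 (4->3 ok)
  t13 'z' -> {1,4}, take 4 (3->4 ok)
  t14 'x' -> {3}, take 3 (4->3 ok)
  t15 'z' -> {1,4}, take 1 (3->1 ok)
  t16 'w' -> {0}, take 0 (1->0 ok)
  t17 'x' -> {3}, take 3 (0->3 ok)
  t18 'x' -> {3}, take 3 (3->3 ok)
  t19 'z' -> {1,4}, take 4 (3->4 ok)
  t20 'y' -> {2}, take 2 (4->2 ok)
  t21 'x' -> {3}, take 3 (2->3 ok)
  t22 'z' -> {1,4}, take 4 (3->4 ok)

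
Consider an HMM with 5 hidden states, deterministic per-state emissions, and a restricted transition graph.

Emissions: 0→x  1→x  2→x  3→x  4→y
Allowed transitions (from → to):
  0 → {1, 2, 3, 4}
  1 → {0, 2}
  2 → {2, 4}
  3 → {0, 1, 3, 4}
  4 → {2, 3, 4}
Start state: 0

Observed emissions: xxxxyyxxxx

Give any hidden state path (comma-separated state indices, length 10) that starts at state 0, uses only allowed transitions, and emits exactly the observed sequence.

  [0] x  {0,1,2,3}  => 0  start
  [1] x  {0,1,2,3}  => 1  0->1 ok
  [2] x  {0,1,2,3}  => 2  1->2 ok
  [3] x  {0,1,2,3}  => 2  2->2 ok
  [4] y  {4}  => 4  2->4 ok
  [5] y  {4}  => 4  4->4 ok
  [6] x  {0,1,2,3}  => 3  4->3 ok
  [7] x  {0,1,2,3}  => 1  3->1 ok
  [8] x  {0,1,2,3}  => 0  1->0 ok
  [9] x  {0,1,2,3}  => 3  0->3 ok

0,1,2,2,4,4,3,1,0,3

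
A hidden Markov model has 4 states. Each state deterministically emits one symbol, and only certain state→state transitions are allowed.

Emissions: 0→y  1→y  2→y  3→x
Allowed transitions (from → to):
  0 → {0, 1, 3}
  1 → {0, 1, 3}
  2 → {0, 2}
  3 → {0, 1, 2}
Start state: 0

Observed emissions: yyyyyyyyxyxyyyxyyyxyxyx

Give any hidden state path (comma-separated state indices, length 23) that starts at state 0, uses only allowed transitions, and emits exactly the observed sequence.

  pos 0: y in {0,1,2}, choose 0; start
  pos 1: y in {0,1,2}, choose 1; 0->1 ok
  pos 2: y in {0,1,2}, choose 1; 1->1 ok
  pos 3: y in {0,1,2}, choose 0; 1->0 ok
  pos 4: y in {0,1,2}, choose 1; 0->1 ok
  pos 5: y in {0,1,2}, choose 1; 1->1 ok
  pos 6: y in {0,1,2}, choose 0; 1->0 ok
  pos 7: y in {0,1,2}, choose 1; 0->1 ok
  pos 8: x in {3}, choose 3; 1->3 ok
  pos 9: y in {0,1,2}, choose 1; 3->1 ok
  pos 10: x in {3}, choose 3; 1->3 ok
  pos 11: y in {0,1,2}, choose 2; 3->2 ok
  pos 12: y in {0,1,2}, choose 2; 2->2 ok
  pos 13: y in {0,1,2}, choose 0; 2->0 ok
  pos 14: x in {3}, choose 3; 0->3 ok
  pos 15: y in {0,1,2}, choose 1; 3->1 ok
  pos 16: y in {0,1,2}, choose 1; 1->1 ok
  pos 17: y in {0,1,2}, choose 0; 1->0 ok
  pos 18: x in {3}, choose 3; 0->3 ok
  pos 19: y in {0,1,2}, choose 1; 3->1 ok
  pos 20: x in {3}, choose 3; 1->3 ok
  pos 21: y in {0,1,2}, choose 0; 3->0 ok
  pos 22: x in {3}, choose 3; 0->3 ok

0,1,1,0,1,1,0,1,3,1,3,2,2,0,3,1,1,0,3,1,3,0,3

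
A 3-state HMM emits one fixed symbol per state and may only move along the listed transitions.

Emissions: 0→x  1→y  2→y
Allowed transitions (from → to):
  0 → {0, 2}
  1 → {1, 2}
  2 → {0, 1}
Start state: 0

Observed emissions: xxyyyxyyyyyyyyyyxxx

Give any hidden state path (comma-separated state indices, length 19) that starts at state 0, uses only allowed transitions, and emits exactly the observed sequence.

  [0] x  {0}  => 0  start
  [1] x  {0}  => 0  0->0 ok
  [2] y  {1,2}  => 2  0->2 ok
  [3] y  {1,2}  => 1  2->1 ok
  [4] y  {1,2}  => 2  1->2 ok
  [5] x  {0}  => 0  2->0 ok
  [6] y  {1,2}  => 2  0->2 ok
  [7] y  {1,2}  => 1  2->1 ok
  [8] y  {1,2}  => 1  1->1 ok
  [9] y  {1,2}  => 1  1->1 ok
  [10] y  {1,2}  => 1  1->1 ok
  [11] y  {1,2}  => 1  1->1 ok
  [12] y  {1,2}  => 2  1->2 ok
  [13] y  {1,2}  => 1  2->1 ok
  [14] y  {1,2}  => 1  1->1 ok
  [15] y  {1,2}  => 2  1->2 ok
  [16] x  {0}  => 0  2->0 ok
  [17] x  {0}  => 0  0->0 ok
  [18] x  {0}  => 0  0->0 ok

0,0,2,1,2,0,2,1,1,1,1,1,2,1,1,2,0,0,0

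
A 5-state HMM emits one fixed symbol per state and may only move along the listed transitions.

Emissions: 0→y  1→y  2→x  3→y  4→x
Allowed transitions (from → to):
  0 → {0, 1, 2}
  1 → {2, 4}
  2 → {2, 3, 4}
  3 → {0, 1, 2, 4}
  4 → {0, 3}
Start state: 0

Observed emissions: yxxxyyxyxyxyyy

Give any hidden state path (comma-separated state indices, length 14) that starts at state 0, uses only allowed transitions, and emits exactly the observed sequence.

0,2,2,4,0,1,4,3,4,3,4,3,0,1

  [0] y  {0,1,3}  => 0  start
  [1] x  {2,4}  => 2  0->2 ok
  [2] x  {2,4}  => 2  2->2 ok
  [3] x  {2,4}  => 4  2->4 ok
  [4] y  {0,1,3}  => 0  4->0 ok
  [5] y  {0,1,3}  => 1  0->1 ok
  [6] x  {2,4}  => 4  1->4 ok
  [7] y  {0,1,3}  => 3  4->3 ok
  [8] x  {2,4}  => 4  3->4 ok
  [9] y  {0,1,3}  => 3  4->3 ok
  [10] x  {2,4}  => 4  3->4 ok
  [11] y  {0,1,3}  => 3  4->3 ok
  [12] y  {0,1,3}  => 0  3->0 ok
  [13] y  {0,1,3}  => 1  0->1 ok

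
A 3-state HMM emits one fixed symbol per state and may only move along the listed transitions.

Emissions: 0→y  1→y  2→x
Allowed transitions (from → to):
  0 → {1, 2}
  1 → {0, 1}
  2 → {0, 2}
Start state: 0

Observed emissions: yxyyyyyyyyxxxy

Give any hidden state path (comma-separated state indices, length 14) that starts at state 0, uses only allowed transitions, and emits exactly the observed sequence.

  t0 'y' -> {0,1}, take 0 (start)
  t1 'x' -> {2}, take 2 (0->2 ok)
  t2 'y' -> {0,1}, take 0 (2->0 ok)
  t3 'y' -> {0,1}, take 1 (0->1 ok)
  t4 'y' -> {0,1}, take 0 (1->0 ok)
  t5 'y' -> {0,1}, take 1 (0->1 ok)
  t6 'y' -> {0,1}, take 1 (1->1 ok)
  t7 'y' -> {0,1}, take 1 (1->1 ok)
  t8 'y' -> {0,1}, take 1 (1->1 ok)
  t9 'y' -> {0,1}, take 0 (1->0 ok)
  t10 'x' -> {2}, take 2 (0->2 ok)
  t11 'x' -> {2}, take 2 (2->2 ok)
  t12 'x' -> {2}, take 2 (2->2 ok)
  t13 'y' -> {0,1}, take 0 (2->0 ok)

0,2,0,1,0,1,1,1,1,0,2,2,2,0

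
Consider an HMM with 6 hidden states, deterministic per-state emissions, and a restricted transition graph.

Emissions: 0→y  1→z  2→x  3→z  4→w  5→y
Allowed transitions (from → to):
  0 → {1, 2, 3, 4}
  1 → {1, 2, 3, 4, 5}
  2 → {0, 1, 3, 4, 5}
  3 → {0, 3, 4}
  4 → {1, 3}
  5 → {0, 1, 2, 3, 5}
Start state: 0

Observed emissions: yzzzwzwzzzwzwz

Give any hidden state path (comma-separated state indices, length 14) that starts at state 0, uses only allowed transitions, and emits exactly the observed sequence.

  0: obs=y cand={0,5} pick 0 [start]
  1: obs=z cand={1,3} pick 1 [0->1 ok]
  2: obs=z cand={1,3} pick 3 [1->3 ok]
  3: obs=z cand={1,3} pick 3 [3->3 ok]
  4: obs=w cand={4} pick 4 [3->4 ok]
  5: obs=z cand={1,3} pick 3 [4->3 ok]
  6: obs=w cand={4} pick 4 [3->4 ok]
  7: obs=z cand={1,3} pick 1 [4->1 ok]
  8: obs=z cand={1,3} pick 1 [1->1 ok]
  9: obs=z cand={1,3} pick 3 [1->3 ok]
  10: obs=w cand={4} pick 4 [3->4 ok]
  11: obs=z cand={1,3} pick 3 [4->3 ok]
  12: obs=w cand={4} pick 4 [3->4 ok]
  13: obs=z cand={1,3} pick 3 [4->3 ok]

0,1,3,3,4,3,4,1,1,3,4,3,4,3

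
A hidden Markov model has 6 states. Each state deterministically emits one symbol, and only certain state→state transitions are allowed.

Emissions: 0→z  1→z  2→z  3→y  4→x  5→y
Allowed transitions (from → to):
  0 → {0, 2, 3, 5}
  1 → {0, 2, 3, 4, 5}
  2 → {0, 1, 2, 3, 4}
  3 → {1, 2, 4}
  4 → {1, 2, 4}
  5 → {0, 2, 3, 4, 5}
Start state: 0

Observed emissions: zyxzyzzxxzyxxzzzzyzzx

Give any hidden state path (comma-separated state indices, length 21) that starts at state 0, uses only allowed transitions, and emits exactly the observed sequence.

  0: obs=z cand={0,1,2} pick 0 [start]
  1: obs=y cand={3,5} pick 5 [0->5 ok]
  2: obs=x cand={4} pick 4 [5->4 ok]
  3: obs=z cand={0,1,2} pick 1 [4->1 ok]
  4: obs=y cand={3,5} pick 3 [1->3 ok]
  5: obs=z cand={0,1,2} pick 2 [3->2 ok]
  6: obs=z cand={0,1,2} pick 2 [2->2 ok]
  7: obs=x cand={4} pick 4 [2->4 ok]
  8: obs=x cand={4} pick 4 [4->4 ok]
  9: obs=z cand={0,1,2} pick 1 [4->1 ok]
  10: obs=y cand={3,5} pick 5 [1->5 ok]
  11: obs=x cand={4} pick 4 [5->4 ok]
  12: obs=x cand={4} pick 4 [4->4 ok]
  13: obs=z cand={0,1,2} pick 1 [4->1 ok]
  14: obs=z cand={0,1,2} pick 2 [1->2 ok]
  15: obs=z cand={0,1,2} pick 2 [2->2 ok]
  16: obs=z cand={0,1,2} pick 2 [2->2 ok]
  17: obs=y cand={3,5} pick 3 [2->3 ok]
  18: obs=z cand={0,1,2} pick 1 [3->1 ok]
  19: obs=z cand={0,1,2} pick 2 [1->2 ok]
  20: obs=x cand={4} pick 4 [2->4 ok]

0,5,4,1,3,2,2,4,4,1,5,4,4,1,2,2,2,3,1,2,4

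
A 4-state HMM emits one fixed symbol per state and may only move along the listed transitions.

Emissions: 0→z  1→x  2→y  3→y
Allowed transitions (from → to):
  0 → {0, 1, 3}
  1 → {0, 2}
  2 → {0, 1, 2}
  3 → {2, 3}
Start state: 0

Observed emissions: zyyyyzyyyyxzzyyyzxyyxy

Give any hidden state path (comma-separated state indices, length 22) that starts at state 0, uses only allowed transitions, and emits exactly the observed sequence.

0,3,3,3,2,0,3,3,3,2,1,0,0,3,2,2,0,1,2,2,1,2

  0: obs=z cand={0} pick 0 [start]
  1: obs=y cand={2,3} pick 3 [0->3 ok]
  2: obs=y cand={2,3} pick 3 [3->3 ok]
  3: obs=y cand={2,3} pick 3 [3->3 ok]
  4: obs=y cand={2,3} pick 2 [3->2 ok]
  5: obs=z cand={0} pick 0 [2->0 ok]
  6: obs=y cand={2,3} pick 3 [0->3 ok]
  7: obs=y cand={2,3} pick 3 [3->3 ok]
  8: obs=y cand={2,3} pick 3 [3->3 ok]
  9: obs=y cand={2,3} pick 2 [3->2 ok]
  10: obs=x cand={1} pick 1 [2->1 ok]
  11: obs=z cand={0} pick 0 [1->0 ok]
  12: obs=z cand={0} pick 0 [0->0 ok]
  13: obs=y cand={2,3} pick 3 [0->3 ok]
  14: obs=y cand={2,3} pick 2 [3->2 ok]
  15: obs=y cand={2,3} pick 2 [2->2 ok]
  16: obs=z cand={0} pick 0 [2->0 ok]
  17: obs=x cand={1} pick 1 [0->1 ok]
  18: obs=y cand={2,3} pick 2 [1->2 ok]
  19: obs=y cand={2,3} pick 2 [2->2 ok]
  20: obs=x cand={1} pick 1 [2->1 ok]
  21: obs=y cand={2,3} pick 2 [1->2 ok]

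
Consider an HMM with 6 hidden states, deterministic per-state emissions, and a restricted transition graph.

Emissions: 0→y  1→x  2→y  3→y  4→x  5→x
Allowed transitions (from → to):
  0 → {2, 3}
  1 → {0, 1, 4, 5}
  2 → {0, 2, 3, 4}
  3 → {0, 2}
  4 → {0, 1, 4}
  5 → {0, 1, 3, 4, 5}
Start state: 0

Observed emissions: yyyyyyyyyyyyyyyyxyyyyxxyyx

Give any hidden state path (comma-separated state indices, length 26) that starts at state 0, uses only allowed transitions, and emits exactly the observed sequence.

0,2,3,0,2,0,3,0,2,3,2,0,3,0,3,2,4,0,3,2,2,4,1,0,2,4

  t0 'y' -> {0,2,3}, take 0 (start)
  t1 'y' -> {0,2,3}, take 2 (0->2 ok)
  t2 'y' -> {0,2,3}, take 3 (2->3 ok)
  t3 'y' -> {0,2,3}, take 0 (3->0 ok)
  t4 'y' -> {0,2,3}, take 2 (0->2 ok)
  t5 'y' -> {0,2,3}, take 0 (2->0 ok)
  t6 'y' -> {0,2,3}, take 3 (0->3 ok)
  t7 'y' -> {0,2,3}, take 0 (3->0 ok)
  t8 'y' -> {0,2,3}, take 2 (0->2 ok)
  t9 'y' -> {0,2,3}, take 3 (2->3 ok)
  t10 'y' -> {0,2,3}, take 2 (3->2 ok)
  t11 'y' -> {0,2,3}, take 0 (2->0 ok)
  t12 'y' -> {0,2,3}, take 3 (0->3 ok)
  t13 'y' -> {0,2,3}, take 0 (3->0 ok)
  t14 'y' -> {0,2,3}, take 3 (0->3 ok)
  t15 'y' -> {0,2,3}, take 2 (3->2 ok)
  t16 'x' -> {1,4,5}, take 4 (2->4 ok)
  t17 'y' -> {0,2,3}, take 0 (4->0 ok)
  t18 'y' -> {0,2,3}, take 3 (0->3 ok)
  t19 'y' -> {0,2,3}, take 2 (3->2 ok)
  t20 'y' -> {0,2,3}, take 2 (2->2 ok)
  t21 'x' -> {1,4,5}, take 4 (2->4 ok)
  t22 'x' -> {1,4,5}, take 1 (4->1 ok)
  t23 'y' -> {0,2,3}, take 0 (1->0 ok)
  t24 'y' -> {0,2,3}, take 2 (0->2 ok)
  t25 'x' -> {1,4,5}, take 4 (2->4 ok)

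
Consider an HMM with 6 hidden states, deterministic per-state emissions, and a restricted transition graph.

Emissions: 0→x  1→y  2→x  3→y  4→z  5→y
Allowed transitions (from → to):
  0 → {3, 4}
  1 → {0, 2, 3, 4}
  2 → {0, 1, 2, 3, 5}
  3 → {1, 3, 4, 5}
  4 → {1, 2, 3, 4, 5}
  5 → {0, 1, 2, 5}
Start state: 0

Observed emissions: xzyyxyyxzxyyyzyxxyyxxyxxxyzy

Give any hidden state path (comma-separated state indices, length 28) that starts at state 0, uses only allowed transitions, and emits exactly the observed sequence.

  t0 'x' -> {0,2}, take 0 (start)
  t1 'z' -> {4}, take 4 (0->4 ok)
  t2 'y' -> {1,3,5}, take 5 (4->5 ok)
  t3 'y' -> {1,3,5}, take 5 (5->5 ok)
  t4 'x' -> {0,2}, take 0 (5->0 ok)
  t5 'y' -> {1,3,5}, take 3 (0->3 ok)
  t6 'y' -> {1,3,5}, take 1 (3->1 ok)
  t7 'x' -> {0,2}, take 0 (1->0 ok)
  t8 'z' -> {4}, take 4 (0->4 ok)
  t9 'x' -> {0,2}, take 2 (4->2 ok)
  t10 'y' -> {1,3,5}, take 3 (2->3 ok)
  t11 'y' -> {1,3,5}, take 5 (3->5 ok)
  t12 'y' -> {1,3,5}, take 1 (5->1 ok)
  t13 'z' -> {4}, take 4 (1->4 ok)
  t14 'y' -> {1,3,5}, take 5 (4->5 ok)
  t15 'x' -> {0,2}, take 2 (5->2 ok)
  t16 'x' -> {0,2}, take 0 (2->0 ok)
  t17 'y' -> {1,3,5}, take 3 (0->3 ok)
  t18 'y' -> {1,3,5}, take 5 (3->5 ok)
  t19 'x' -> {0,2}, take 2 (5->2 ok)
  t20 'x' -> {0,2}, take 2 (2->2 ok)
  t21 'y' -> {1,3,5}, take 5 (2->5 ok)
  t22 'x' -> {0,2}, take 2 (5->2 ok)
  t23 'x' -> {0,2}, take 2 (2->2 ok)
  t24 'x' -> {0,2}, take 0 (2->0 ok)
  t25 'y' -> {1,3,5}, take 3 (0->3 ok)
  t26 'z' -> {4}, take 4 (3->4 ok)
  t27 'y' -> {1,3,5}, take 1 (4->1 ok)

0,4,5,5,0,3,1,0,4,2,3,5,1,4,5,2,0,3,5,2,2,5,2,2,0,3,4,1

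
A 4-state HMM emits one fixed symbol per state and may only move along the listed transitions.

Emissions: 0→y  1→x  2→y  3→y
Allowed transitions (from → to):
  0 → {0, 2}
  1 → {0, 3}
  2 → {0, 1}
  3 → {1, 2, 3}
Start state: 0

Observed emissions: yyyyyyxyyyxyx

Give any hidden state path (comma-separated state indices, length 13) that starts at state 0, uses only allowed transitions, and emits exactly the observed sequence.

0,2,0,2,0,2,1,0,0,2,1,3,1

  0: obs=y cand={0,2,3} pick 0 [start]
  1: obs=y cand={0,2,3} pick 2 [0->2 ok]
  2: obs=y cand={0,2,3} pick 0 [2->0 ok]
  3: obs=y cand={0,2,3} pick 2 [0->2 ok]
  4: obs=y cand={0,2,3} pick 0 [2->0 ok]
  5: obs=y cand={0,2,3} pick 2 [0->2 ok]
  6: obs=x cand={1} pick 1 [2->1 ok]
  7: obs=y cand={0,2,3} pick 0 [1->0 ok]
  8: obs=y cand={0,2,3} pick 0 [0->0 ok]
  9: obs=y cand={0,2,3} pick 2 [0->2 ok]
  10: obs=x cand={1} pick 1 [2->1 ok]
  11: obs=y cand={0,2,3} pick 3 [1->3 ok]
  12: obs=x cand={1} pick 1 [3->1 ok]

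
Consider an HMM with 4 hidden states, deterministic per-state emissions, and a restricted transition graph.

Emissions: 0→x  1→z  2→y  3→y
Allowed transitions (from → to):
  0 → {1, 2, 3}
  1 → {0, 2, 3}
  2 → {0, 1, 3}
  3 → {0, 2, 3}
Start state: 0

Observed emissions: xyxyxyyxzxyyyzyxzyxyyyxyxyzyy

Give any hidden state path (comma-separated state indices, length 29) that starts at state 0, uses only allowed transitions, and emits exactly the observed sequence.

0,3,0,2,0,3,3,0,1,0,3,3,2,1,2,0,1,2,0,3,2,3,0,2,0,2,1,2,3

  t0 'x' -> {0}, take 0 (start)
  t1 'y' -> {2,3}, take 3 (0->3 ok)
  t2 'x' -> {0}, take 0 (3->0 ok)
  t3 'y' -> {2,3}, take 2 (0->2 ok)
  t4 'x' -> {0}, take 0 (2->0 ok)
  t5 'y' -> {2,3}, take 3 (0->3 ok)
  t6 'y' -> {2,3}, take 3 (3->3 ok)
  t7 'x' -> {0}, take 0 (3->0 ok)
  t8 'z' -> {1}, take 1 (0->1 ok)
  t9 'x' -> {0}, take 0 (1->0 ok)
  t10 'y' -> {2,3}, take 3 (0->3 ok)
  t11 'y' -> {2,3}, take 3 (3->3 ok)
  t12 'y' -> {2,3}, take 2 (3->2 ok)
  t13 'z' -> {1}, take 1 (2->1 ok)
  t14 'y' -> {2,3}, take 2 (1->2 ok)
  t15 'x' -> {0}, take 0 (2->0 ok)
  t16 'z' -> {1}, take 1 (0->1 ok)
  t17 'y' -> {2,3}, take 2 (1->2 ok)
  t18 'x' -> {0}, take 0 (2->0 ok)
  t19 'y' -> {2,3}, take 3 (0->3 ok)
  t20 'y' -> {2,3}, take 2 (3->2 ok)
  t21 'y' -> {2,3}, take 3 (2->3 ok)
  t22 'x' -> {0}, take 0 (3->0 ok)
  t23 'y' -> {2,3}, take 2 (0->2 ok)
  t24 'x' -> {0}, take 0 (2->0 ok)
  t25 'y' -> {2,3}, take 2 (0->2 ok)
  t26 'z' -> {1}, take 1 (2->1 ok)
  t27 'y' -> {2,3}, take 2 (1->2 ok)
  t28 'y' -> {2,3}, take 3 (2->3 ok)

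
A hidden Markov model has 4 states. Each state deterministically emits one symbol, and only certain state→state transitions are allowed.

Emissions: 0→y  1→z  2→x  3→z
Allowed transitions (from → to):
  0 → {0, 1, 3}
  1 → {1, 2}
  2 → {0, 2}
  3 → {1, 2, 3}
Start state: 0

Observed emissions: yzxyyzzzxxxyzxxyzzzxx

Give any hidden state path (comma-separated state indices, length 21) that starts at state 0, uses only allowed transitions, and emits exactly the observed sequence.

0,1,2,0,0,3,1,1,2,2,2,0,1,2,2,0,3,3,1,2,2

  pos 0: y in {0}, choose 0; start
  pos 1: z in {1,3}, choose 1; 0->1 ok
  pos 2: x in {2}, choose 2; 1->2 ok
  pos 3: y in {0}, choose 0; 2->0 ok
  pos 4: y in {0}, choose 0; 0->0 ok
  pos 5: z in {1,3}, choose 3; 0->3 ok
  pos 6: z in {1,3}, choose 1; 3->1 ok
  pos 7: z in {1,3}, choose 1; 1->1 ok
  pos 8: x in {2}, choose 2; 1->2 ok
  pos 9: x in {2}, choose 2; 2->2 ok
  pos 10: x in {2}, choose 2; 2->2 ok
  pos 11: y in {0}, choose 0; 2->0 ok
  pos 12: z in {1,3}, choose 1; 0->1 ok
  pos 13: x in {2}, choose 2; 1->2 ok
  pos 14: x in {2}, choose 2; 2->2 ok
  pos 15: y in {0}, choose 0; 2->0 ok
  pos 16: z in {1,3}, choose 3; 0->3 ok
  pos 17: z in {1,3}, choose 3; 3->3 ok
  pos 18: z in {1,3}, choose 1; 3->1 ok
  pos 19: x in {2}, choose 2; 1->2 ok
  pos 20: x in {2}, choose 2; 2->2 ok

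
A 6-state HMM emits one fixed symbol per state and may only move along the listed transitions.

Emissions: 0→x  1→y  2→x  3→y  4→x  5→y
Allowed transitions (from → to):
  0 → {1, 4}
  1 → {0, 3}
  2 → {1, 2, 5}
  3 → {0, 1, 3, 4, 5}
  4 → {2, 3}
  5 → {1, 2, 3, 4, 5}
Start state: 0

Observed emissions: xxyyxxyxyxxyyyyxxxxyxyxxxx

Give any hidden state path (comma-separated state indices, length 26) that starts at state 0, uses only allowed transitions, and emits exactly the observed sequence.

  pos 0: x in {0,2,4}, choose 0; start
  pos 1: x in {0,2,4}, choose 4; 0->4 ok
  pos 2: y in {1,3,5}, choose 3; 4->3 ok
  pos 3: y in {1,3,5}, choose 3; 3->3 ok
  pos 4: x in {0,2,4}, choose 4; 3->4 ok
  pos 5: x in {0,2,4}, choose 2; 4->2 ok
  pos 6: y in {1,3,5}, choose 1; 2->1 ok
  pos 7: x in {0,2,4}, choose 0; 1->0 ok
  pos 8: y in {1,3,5}, choose 1; 0->1 ok
  pos 9: x in {0,2,4}, choose 0; 1->0 ok
  pos 10: x in {0,2,4}, choose 4; 0->4 ok
  pos 11: y in {1,3,5}, choose 3; 4->3 ok
  pos 12: y in {1,3,5}, choose 5; 3->5 ok
  pos 13: y in {1,3,5}, choose 1; 5->1 ok
  pos 14: y in {1,3,5}, choose 3; 1->3 ok
  pos 15: x in {0,2,4}, choose 0; 3->0 ok
  pos 16: x in {0,2,4}, choose 4; 0->4 ok
  pos 17: x in {0,2,4}, choose 2; 4->2 ok
  pos 18: x in {0,2,4}, choose 2; 2->2 ok
  pos 19: y in {1,3,5}, choose 5; 2->5 ok
  pos 20: x in {0,2,4}, choose 4; 5->4 ok
  pos 21: y in {1,3,5}, choose 3; 4->3 ok
  pos 22: x in {0,2,4}, choose 0; 3->0 ok
  pos 23: x in {0,2,4}, choose 4; 0->4 ok
  pos 24: x in {0,2,4}, choose 2; 4->2 ok
  pos 25: x in {0,2,4}, choose 2; 2->2 ok

0,4,3,3,4,2,1,0,1,0,4,3,5,1,3,0,4,2,2,5,4,3,0,4,2,2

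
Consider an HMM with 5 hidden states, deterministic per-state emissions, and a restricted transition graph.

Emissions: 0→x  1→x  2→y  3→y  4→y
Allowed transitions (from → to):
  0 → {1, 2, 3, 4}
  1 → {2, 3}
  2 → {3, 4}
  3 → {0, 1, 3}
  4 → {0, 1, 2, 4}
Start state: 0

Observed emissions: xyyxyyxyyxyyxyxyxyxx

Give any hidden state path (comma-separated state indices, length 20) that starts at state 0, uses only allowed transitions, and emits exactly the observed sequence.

  0: obs=x cand={0,1} pick 0 [start]
  1: obs=y cand={2,3,4} pick 2 [0->2 ok]
  2: obs=y cand={2,3,4} pick 3 [2->3 ok]
  3: obs=x cand={0,1} pick 1 [3->1 ok]
  4: obs=y cand={2,3,4} pick 2 [1->2 ok]
  5: obs=y cand={2,3,4} pick 4 [2->4 ok]
  6: obs=x cand={0,1} pick 1 [4->1 ok]
  7: obs=y cand={2,3,4} pick 2 [1->2 ok]
  8: obs=y cand={2,3,4} pick 3 [2->3 ok]
  9: obs=x cand={0,1} pick 0 [3->0 ok]
  10: obs=y cand={2,3,4} pick 2 [0->2 ok]
  11: obs=y cand={2,3,4} pick 3 [2->3 ok]
  12: obs=x cand={0,1} pick 1 [3->1 ok]
  13: obs=y cand={2,3,4} pick 3 [1->3 ok]
  14: obs=x cand={0,1} pick 1 [3->1 ok]
  15: obs=y cand={2,3,4} pick 3 [1->3 ok]
  16: obs=x cand={0,1} pick 0 [3->0 ok]
  17: obs=y cand={2,3,4} pick 3 [0->3 ok]
  18: obs=x cand={0,1} pick 0 [3->0 ok]
  19: obs=x cand={0,1} pick 1 [0->1 ok]

0,2,3,1,2,4,1,2,3,0,2,3,1,3,1,3,0,3,0,1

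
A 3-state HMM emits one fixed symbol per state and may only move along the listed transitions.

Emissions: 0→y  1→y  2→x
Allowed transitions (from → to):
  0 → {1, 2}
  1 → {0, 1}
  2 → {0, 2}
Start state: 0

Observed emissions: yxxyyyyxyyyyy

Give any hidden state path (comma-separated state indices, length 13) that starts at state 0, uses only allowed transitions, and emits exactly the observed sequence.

  t0 'y' -> {0,1}, take 0 (start)
  t1 'x' -> {2}, take 2 (0->2 ok)
  t2 'x' -> {2}, take 2 (2->2 ok)
  t3 'y' -> {0,1}, take 0 (2->0 ok)
  t4 'y' -> {0,1}, take 1 (0->1 ok)
  t5 'y' -> {0,1}, take 1 (1->1 ok)
  t6 'y' -> {0,1}, take 0 (1->0 ok)
  t7 'x' -> {2}, take 2 (0->2 ok)
  t8 'y' -> {0,1}, take 0 (2->0 ok)
  t9 'y' -> {0,1}, take 1 (0->1 ok)
  t10 'y' -> {0,1}, take 1 (1->1 ok)
  t11 'y' -> {0,1}, take 0 (1->0 ok)
  t12 'y' -> {0,1}, take 1 (0->1 ok)

0,2,2,0,1,1,0,2,0,1,1,0,1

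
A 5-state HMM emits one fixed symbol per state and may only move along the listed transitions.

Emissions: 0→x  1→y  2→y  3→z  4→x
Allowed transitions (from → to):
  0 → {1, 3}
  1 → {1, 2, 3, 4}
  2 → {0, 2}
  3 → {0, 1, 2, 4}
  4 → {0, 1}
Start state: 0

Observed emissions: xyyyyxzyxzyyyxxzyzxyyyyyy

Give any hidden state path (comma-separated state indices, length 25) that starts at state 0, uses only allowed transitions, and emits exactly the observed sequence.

0,1,2,2,2,0,3,2,0,3,1,1,1,4,0,3,1,3,0,1,2,2,2,2,2

  t0 'x' -> {0,4}, take 0 (start)
  t1 'y' -> {1,2}, take 1 (0->1 ok)
  t2 'y' -> {1,2}, take 2 (1->2 ok)
  t3 'y' -> {1,2}, take 2 (2->2 ok)
  t4 'y' -> {1,2}, take 2 (2->2 ok)
  t5 'x' -> {0,4}, take 0 (2->0 ok)
  t6 'z' -> {3}, take 3 (0->3 ok)
  t7 'y' -> {1,2}, take 2 (3->2 ok)
  t8 'x' -> {0,4}, take 0 (2->0 ok)
  t9 'z' -> {3}, take 3 (0->3 ok)
  t10 'y' -> {1,2}, take 1 (3->1 ok)
  t11 'y' -> {1,2}, take 1 (1->1 ok)
  t12 'y' -> {1,2}, take 1 (1->1 ok)
  t13 'x' -> {0,4}, take 4 (1->4 ok)
  t14 'x' -> {0,4}, take 0 (4->0 ok)
  t15 'z' -> {3}, take 3 (0->3 ok)
  t16 'y' -> {1,2}, take 1 (3->1 ok)
  t17 'z' -> {3}, take 3 (1->3 ok)
  t18 'x' -> {0,4}, take 0 (3->0 ok)
  t19 'y' -> {1,2}, take 1 (0->1 ok)
  t20 'y' -> {1,2}, take 2 (1->2 ok)
  t21 'y' -> {1,2}, take 2 (2->2 ok)
  t22 'y' -> {1,2}, take 2 (2->2 ok)
  t23 'y' -> {1,2}, take 2 (2->2 ok)
  t24 'y' -> {1,2}, take 2 (2->2 ok)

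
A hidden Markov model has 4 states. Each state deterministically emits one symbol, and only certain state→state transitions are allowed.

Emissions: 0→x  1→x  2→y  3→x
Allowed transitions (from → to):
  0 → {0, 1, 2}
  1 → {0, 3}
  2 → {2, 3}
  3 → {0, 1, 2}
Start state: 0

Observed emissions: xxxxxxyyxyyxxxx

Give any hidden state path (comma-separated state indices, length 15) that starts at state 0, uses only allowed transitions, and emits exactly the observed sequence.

0,1,3,1,0,0,2,2,3,2,2,3,0,1,3

  t0 'x' -> {0,1,3}, take 0 (start)
  t1 'x' -> {0,1,3}, take 1 (0->1 ok)
  t2 'x' -> {0,1,3}, take 3 (1->3 ok)
  t3 'x' -> {0,1,3}, take 1 (3->1 ok)
  t4 'x' -> {0,1,3}, take 0 (1->0 ok)
  t5 'x' -> {0,1,3}, take 0 (0->0 ok)
  t6 'y' -> {2}, take 2 (0->2 ok)
  t7 'y' -> {2}, take 2 (2->2 ok)
  t8 'x' -> {0,1,3}, take 3 (2->3 ok)
  t9 'y' -> {2}, take 2 (3->2 ok)
  t10 'y' -> {2}, take 2 (2->2 ok)
  t11 'x' -> {0,1,3}, take 3 (2->3 ok)
  t12 'x' -> {0,1,3}, take 0 (3->0 ok)
  t13 'x' -> {0,1,3}, take 1 (0->1 ok)
  t14 'x' -> {0,1,3}, take 3 (1->3 ok)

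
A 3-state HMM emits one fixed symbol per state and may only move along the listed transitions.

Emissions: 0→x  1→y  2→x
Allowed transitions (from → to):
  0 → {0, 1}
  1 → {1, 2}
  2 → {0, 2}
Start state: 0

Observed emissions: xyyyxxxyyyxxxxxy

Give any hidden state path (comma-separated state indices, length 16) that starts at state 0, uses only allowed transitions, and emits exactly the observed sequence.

0,1,1,1,2,2,0,1,1,1,2,2,2,2,0,1

  t0 'x' -> {0,2}, take 0 (start)
  t1 'y' -> {1}, take 1 (0->1 ok)
  t2 'y' -> {1}, take 1 (1->1 ok)
  t3 'y' -> {1}, take 1 (1->1 ok)
  t4 'x' -> {0,2}, take 2 (1->2 ok)
  t5 'x' -> {0,2}, take 2 (2->2 ok)
  t6 'x' -> {0,2}, take 0 (2->0 ok)
  t7 'y' -> {1}, take 1 (0->1 ok)
  t8 'y' -> {1}, take 1 (1->1 ok)
  t9 'y' -> {1}, take 1 (1->1 ok)
  t10 'x' -> {0,2}, take 2 (1->2 ok)
  t11 'x' -> {0,2}, take 2 (2->2 ok)
  t12 'x' -> {0,2}, take 2 (2->2 ok)
  t13 'x' -> {0,2}, take 2 (2->2 ok)
  t14 'x' -> {0,2}, take 0 (2->0 ok)
  t15 'y' -> {1}, take 1 (0->1 ok)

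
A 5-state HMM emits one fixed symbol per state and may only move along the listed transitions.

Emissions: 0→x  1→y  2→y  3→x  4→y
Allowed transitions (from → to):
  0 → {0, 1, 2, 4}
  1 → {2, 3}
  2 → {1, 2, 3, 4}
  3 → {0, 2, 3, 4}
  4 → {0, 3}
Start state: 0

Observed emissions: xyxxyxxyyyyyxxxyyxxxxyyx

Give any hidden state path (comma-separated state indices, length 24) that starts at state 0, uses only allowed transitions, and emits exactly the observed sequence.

0,2,3,0,1,3,0,2,1,2,2,4,3,3,0,2,1,3,3,3,0,2,2,3

  0: obs=x cand={0,3} pick 0 [start]
  1: obs=y cand={1,2,4} pick 2 [0->2 ok]
  2: obs=x cand={0,3} pick 3 [2->3 ok]
  3: obs=x cand={0,3} pick 0 [3->0 ok]
  4: obs=y cand={1,2,4} pick 1 [0->1 ok]
  5: obs=x cand={0,3} pick 3 [1->3 ok]
  6: obs=x cand={0,3} pick 0 [3->0 ok]
  7: obs=y cand={1,2,4} pick 2 [0->2 ok]
  8: obs=y cand={1,2,4} pick 1 [2->1 ok]
  9: obs=y cand={1,2,4} pick 2 [1->2 ok]
  10: obs=y cand={1,2,4} pick 2 [2->2 ok]
  11: obs=y cand={1,2,4} pick 4 [2->4 ok]
  12: obs=x cand={0,3} pick 3 [4->3 ok]
  13: obs=x cand={0,3} pick 3 [3->3 ok]
  14: obs=x cand={0,3} pick 0 [3->0 ok]
  15: obs=y cand={1,2,4} pick 2 [0->2 ok]
  16: obs=y cand={1,2,4} pick 1 [2->1 ok]
  17: obs=x cand={0,3} pick 3 [1->3 ok]
  18: obs=x cand={0,3} pick 3 [3->3 ok]
  19: obs=x cand={0,3} pick 3 [3->3 ok]
  20: obs=x cand={0,3} pick 0 [3->0 ok]
  21: obs=y cand={1,2,4} pick 2 [0->2 ok]
  22: obs=y cand={1,2,4} pick 2 [2->2 ok]
  23: obs=x cand={0,3} pick 3 [2->3 ok]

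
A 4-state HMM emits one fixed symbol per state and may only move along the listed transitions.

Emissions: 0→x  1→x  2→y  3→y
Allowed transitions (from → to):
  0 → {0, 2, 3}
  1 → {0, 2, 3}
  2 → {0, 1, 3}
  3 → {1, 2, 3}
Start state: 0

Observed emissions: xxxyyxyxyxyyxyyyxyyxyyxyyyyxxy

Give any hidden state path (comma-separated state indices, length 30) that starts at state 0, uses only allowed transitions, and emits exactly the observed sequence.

  0: obs=x cand={0,1} pick 0 [start]
  1: obs=x cand={0,1} pick 0 [0->0 ok]
  2: obs=x cand={0,1} pick 0 [0->0 ok]
  3: obs=y cand={2,3} pick 3 [0->3 ok]
  4: obs=y cand={2,3} pick 3 [3->3 ok]
  5: obs=x cand={0,1} pick 1 [3->1 ok]
  6: obs=y cand={2,3} pick 2 [1->2 ok]
  7: obs=x cand={0,1} pick 1 [2->1 ok]
  8: obs=y cand={2,3} pick 2 [1->2 ok]
  9: obs=x cand={0,1} pick 1 [2->1 ok]
  10: obs=y cand={2,3} pick 3 [1->3 ok]
  11: obs=y cand={2,3} pick 2 [3->2 ok]
  12: obs=x cand={0,1} pick 1 [2->1 ok]
  13: obs=y cand={2,3} pick 3 [1->3 ok]
  14: obs=y cand={2,3} pick 2 [3->2 ok]
  15: obs=y cand={2,3} pick 3 [2->3 ok]
  16: obs=x cand={0,1} pick 1 [3->1 ok]
  17: obs=y cand={2,3} pick 2 [1->2 ok]
  18: obs=y cand={2,3} pick 3 [2->3 ok]
  19: obs=x cand={0,1} pick 1 [3->1 ok]
  20: obs=y cand={2,3} pick 2 [1->2 ok]
  21: obs=y cand={2,3} pick 3 [2->3 ok]
  22: obs=x cand={0,1} pick 1 [3->1 ok]
  23: obs=y cand={2,3} pick 2 [1->2 ok]
  24: obs=y cand={2,3} pick 3 [2->3 ok]
  25: obs=y cand={2,3} pick 3 [3->3 ok]
  26: obs=y cand={2,3} pick 2 [3->2 ok]
  27: obs=x cand={0,1} pick 1 [2->1 ok]
  28: obs=x cand={0,1} pick 0 [1->0 ok]
  29: obs=y cand={2,3} pick 2 [0->2 ok]

0,0,0,3,3,1,2,1,2,1,3,2,1,3,2,3,1,2,3,1,2,3,1,2,3,3,2,1,0,2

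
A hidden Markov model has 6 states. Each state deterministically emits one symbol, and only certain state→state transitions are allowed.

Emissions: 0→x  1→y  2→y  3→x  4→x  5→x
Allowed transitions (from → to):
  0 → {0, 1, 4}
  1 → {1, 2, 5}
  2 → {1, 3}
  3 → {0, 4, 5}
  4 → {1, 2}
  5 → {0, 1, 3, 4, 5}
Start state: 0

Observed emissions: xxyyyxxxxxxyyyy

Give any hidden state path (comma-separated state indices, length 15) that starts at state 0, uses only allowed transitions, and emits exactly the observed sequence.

0,0,1,1,1,5,5,3,5,0,4,2,1,1,1

  pos 0: x in {0,3,4,5}, choose 0; start
  pos 1: x in {0,3,4,5}, choose 0; 0->0 ok
  pos 2: y in {1,2}, choose 1; 0->1 ok
  pos 3: y in {1,2}, choose 1; 1->1 ok
  pos 4: y in {1,2}, choose 1; 1->1 ok
  pos 5: x in {0,3,4,5}, choose 5; 1->5 ok
  pos 6: x in {0,3,4,5}, choose 5; 5->5 ok
  pos 7: x in {0,3,4,5}, choose 3; 5->3 ok
  pos 8: x in {0,3,4,5}, choose 5; 3->5 ok
  pos 9: x in {0,3,4,5}, choose 0; 5->0 ok
  pos 10: x in {0,3,4,5}, choose 4; 0->4 ok
  pos 11: y in {1,2}, choose 2; 4->2 ok
  pos 12: y in {1,2}, choose 1; 2->1 ok
  pos 13: y in {1,2}, choose 1; 1->1 ok
  pos 14: y in {1,2}, choose 1; 1->1 ok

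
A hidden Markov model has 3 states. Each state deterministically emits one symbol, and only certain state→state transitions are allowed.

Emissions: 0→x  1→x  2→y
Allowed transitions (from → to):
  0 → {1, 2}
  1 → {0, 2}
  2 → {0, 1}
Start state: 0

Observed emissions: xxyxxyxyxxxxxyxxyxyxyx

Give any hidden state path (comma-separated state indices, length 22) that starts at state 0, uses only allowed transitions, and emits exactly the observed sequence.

  0: obs=x cand={0,1} pick 0 [start]
  1: obs=x cand={0,1} pick 1 [0->1 ok]
  2: obs=y cand={2} pick 2 [1->2 ok]
  3: obs=x cand={0,1} pick 1 [2->1 ok]
  4: obs=x cand={0,1} pick 0 [1->0 ok]
  5: obs=y cand={2} pick 2 [0->2 ok]
  6: obs=x cand={0,1} pick 0 [2->0 ok]
  7: obs=y cand={2} pick 2 [0->2 ok]
  8: obs=x cand={0,1} pick 1 [2->1 ok]
  9: obs=x cand={0,1} pick 0 [1->0 ok]
  10: obs=x cand={0,1} pick 1 [0->1 ok]
  11: obs=x cand={0,1} pick 0 [1->0 ok]
  12: obs=x cand={0,1} pick 1 [0->1 ok]
  13: obs=y cand={2} pick 2 [1->2 ok]
  14: obs=x cand={0,1} pick 1 [2->1 ok]
  15: obs=x cand={0,1} pick 0 [1->0 ok]
  16: obs=y cand={2} pick 2 [0->2 ok]
  17: obs=x cand={0,1} pick 0 [2->0 ok]
  18: obs=y cand={2} pick 2 [0->2 ok]
  19: obs=x cand={0,1} pick 0 [2->0 ok]
  20: obs=y cand={2} pick 2 [0->2 ok]
  21: obs=x cand={0,1} pick 0 [2->0 ok]

0,1,2,1,0,2,0,2,1,0,1,0,1,2,1,0,2,0,2,0,2,0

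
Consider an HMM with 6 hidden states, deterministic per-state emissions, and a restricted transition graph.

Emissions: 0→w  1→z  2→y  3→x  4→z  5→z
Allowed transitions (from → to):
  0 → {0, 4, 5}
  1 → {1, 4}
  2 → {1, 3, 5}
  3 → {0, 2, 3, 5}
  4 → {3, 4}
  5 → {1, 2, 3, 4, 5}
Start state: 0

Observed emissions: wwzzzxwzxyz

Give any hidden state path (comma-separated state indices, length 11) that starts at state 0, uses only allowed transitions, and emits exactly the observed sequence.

0,0,5,1,4,3,0,4,3,2,1

  0: obs=w cand={0} pick 0 [start]
  1: obs=w cand={0} pick 0 [0->0 ok]
  2: obs=z cand={1,4,5} pick 5 [0->5 ok]
  3: obs=z cand={1,4,5} pick 1 [5->1 ok]
  4: obs=z cand={1,4,5} pick 4 [1->4 ok]
  5: obs=x cand={3} pick 3 [4->3 ok]
  6: obs=w cand={0} pick 0 [3->0 ok]
  7: obs=z cand={1,4,5} pick 4 [0->4 ok]
  8: obs=x cand={3} pick 3 [4->3 ok]
  9: obs=y cand={2} pick 2 [3->2 ok]
  10: obs=z cand={1,4,5} pick 1 [2->1 ok]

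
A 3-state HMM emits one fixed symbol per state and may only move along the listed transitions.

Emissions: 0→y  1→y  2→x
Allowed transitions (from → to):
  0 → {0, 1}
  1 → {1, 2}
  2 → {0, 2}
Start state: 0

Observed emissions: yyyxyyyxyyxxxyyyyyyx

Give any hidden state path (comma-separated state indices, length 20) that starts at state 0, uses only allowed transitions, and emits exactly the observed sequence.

  [0] y  {0,1}  => 0  start
  [1] y  {0,1}  => 0  0->0 ok
  [2] y  {0,1}  => 1  0->1 ok
  [3] x  {2}  => 2  1->2 ok
  [4] y  {0,1}  => 0  2->0 ok
  [5] y  {0,1}  => 1  0->1 ok
  [6] y  {0,1}  => 1  1->1 ok
  [7] x  {2}  => 2  1->2 ok
  [8] y  {0,1}  => 0  2->0 ok
  [9] y  {0,1}  => 1  0->1 ok
  [10] x  {2}  => 2  1->2 ok
  [11] x  {2}  => 2  2->2 ok
  [12] x  {2}  => 2  2->2 ok
  [13] y  {0,1}  => 0  2->0 ok
  [14] y  {0,1}  => 0  0->0 ok
  [15] y  {0,1}  => 0  0->0 ok
  [16] y  {0,1}  => 0  0->0 ok
  [17] y  {0,1}  => 1  0->1 ok
  [18] y  {0,1}  => 1  1->1 ok
  [19] x  {2}  => 2  1->2 ok

0,0,1,2,0,1,1,2,0,1,2,2,2,0,0,0,0,1,1,2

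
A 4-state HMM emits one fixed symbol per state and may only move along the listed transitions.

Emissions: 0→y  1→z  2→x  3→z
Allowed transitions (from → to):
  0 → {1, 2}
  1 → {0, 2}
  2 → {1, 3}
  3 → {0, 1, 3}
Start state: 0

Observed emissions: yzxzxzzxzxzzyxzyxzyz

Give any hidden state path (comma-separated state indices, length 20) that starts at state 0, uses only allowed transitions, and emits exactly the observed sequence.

0,1,2,1,2,3,1,2,1,2,3,1,0,2,1,0,2,1,0,1

  [0] y  {0}  => 0  start
  [1] z  {1,3}  => 1  0->1 ok
  [2] x  {2}  => 2  1->2 ok
  [3] z  {1,3}  => 1  2->1 ok
  [4] x  {2}  => 2  1->2 ok
  [5] z  {1,3}  => 3  2->3 ok
  [6] z  {1,3}  => 1  3->1 ok
  [7] x  {2}  => 2  1->2 ok
  [8] z  {1,3}  => 1  2->1 ok
  [9] x  {2}  => 2  1->2 ok
  [10] z  {1,3}  => 3  2->3 ok
  [11] z  {1,3}  => 1  3->1 ok
  [12] y  {0}  => 0  1->0 ok
  [13] x  {2}  => 2  0->2 ok
  [14] z  {1,3}  => 1  2->1 ok
  [15] y  {0}  => 0  1->0 ok
  [16] x  {2}  => 2  0->2 ok
  [17] z  {1,3}  => 1  2->1 ok
  [18] y  {0}  => 0  1->0 ok
  [19] z  {1,3}  => 1  0->1 ok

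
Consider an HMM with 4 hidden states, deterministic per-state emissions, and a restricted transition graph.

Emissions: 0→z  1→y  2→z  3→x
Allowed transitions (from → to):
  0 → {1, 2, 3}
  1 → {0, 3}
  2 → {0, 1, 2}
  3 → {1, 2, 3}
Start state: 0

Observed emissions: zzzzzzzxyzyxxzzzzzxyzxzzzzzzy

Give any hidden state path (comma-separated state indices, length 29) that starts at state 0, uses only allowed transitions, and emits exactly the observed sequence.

0,2,2,2,0,2,0,3,1,0,1,3,3,2,2,2,2,0,3,1,0,3,2,2,2,2,0,2,1

  pos 0: z in {0,2}, choose 0; start
  pos 1: z in {0,2}, choose 2; 0->2 ok
  pos 2: z in {0,2}, choose 2; 2->2 ok
  pos 3: z in {0,2}, choose 2; 2->2 ok
  pos 4: z in {0,2}, choose 0; 2->0 ok
  pos 5: z in {0,2}, choose 2; 0->2 ok
  pos 6: z in {0,2}, choose 0; 2->0 ok
  pos 7: x in {3}, choose 3; 0->3 ok
  pos 8: y in {1}, choose 1; 3->1 ok
  pos 9: z in {0,2}, choose 0; 1->0 ok
  pos 10: y in {1}, choose 1; 0->1 ok
  pos 11: x in {3}, choose 3; 1->3 ok
  pos 12: x in {3}, choose 3; 3->3 ok
  pos 13: z in {0,2}, choose 2; 3->2 ok
  pos 14: z in {0,2}, choose 2; 2->2 ok
  pos 15: z in {0,2}, choose 2; 2->2 ok
  pos 16: z in {0,2}, choose 2; 2->2 ok
  pos 17: z in {0,2}, choose 0; 2->0 ok
  pos 18: x in {3}, choose 3; 0->3 ok
  pos 19: y in {1}, choose 1; 3->1 ok
  pos 20: z in {0,2}, choose 0; 1->0 ok
  pos 21: x in {3}, choose 3; 0->3 ok
  pos 22: z in {0,2}, choose 2; 3->2 ok
  pos 23: z in {0,2}, choose 2; 2->2 ok
  pos 24: z in {0,2}, choose 2; 2->2 ok
  pos 25: z in {0,2}, choose 2; 2->2 ok
  pos 26: z in {0,2}, choose 0; 2->0 ok
  pos 27: z in {0,2}, choose 2; 0->2 ok
  pos 28: y in {1}, choose 1; 2->1 ok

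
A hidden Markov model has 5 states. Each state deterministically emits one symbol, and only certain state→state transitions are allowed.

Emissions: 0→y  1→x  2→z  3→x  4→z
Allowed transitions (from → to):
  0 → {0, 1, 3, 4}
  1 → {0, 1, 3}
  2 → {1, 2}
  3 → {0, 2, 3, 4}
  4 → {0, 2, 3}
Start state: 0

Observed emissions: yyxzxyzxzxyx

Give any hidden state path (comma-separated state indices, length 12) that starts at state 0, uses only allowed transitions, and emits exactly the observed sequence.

  pos 0: y in {0}, choose 0; start
  pos 1: y in {0}, choose 0; 0->0 ok
  pos 2: x in {1,3}, choose 3; 0->3 ok
  pos 3: z in {2,4}, choose 2; 3->2 ok
  pos 4: x in {1,3}, choose 1; 2->1 ok
  pos 5: y in {0}, choose 0; 1->0 ok
  pos 6: z in {2,4}, choose 4; 0->4 ok
  pos 7: x in {1,3}, choose 3; 4->3 ok
  pos 8: z in {2,4}, choose 2; 3->2 ok
  pos 9: x in {1,3}, choose 1; 2->1 ok
  pos 10: y in {0}, choose 0; 1->0 ok
  pos 11: x in {1,3}, choose 3; 0->3 ok

0,0,3,2,1,0,4,3,2,1,0,3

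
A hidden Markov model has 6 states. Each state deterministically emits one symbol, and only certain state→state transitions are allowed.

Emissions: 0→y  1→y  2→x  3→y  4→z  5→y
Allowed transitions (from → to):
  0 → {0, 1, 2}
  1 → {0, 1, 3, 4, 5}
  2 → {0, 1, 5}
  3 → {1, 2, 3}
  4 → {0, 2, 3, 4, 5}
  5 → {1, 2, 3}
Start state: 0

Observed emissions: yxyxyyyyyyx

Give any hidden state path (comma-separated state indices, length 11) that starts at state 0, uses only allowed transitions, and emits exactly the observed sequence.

  t0 'y' -> {0,1,3,5}, take 0 (start)
  t1 'x' -> {2}, take 2 (0->2 ok)
  t2 'y' -> {0,1,3,5}, take 5 (2->5 ok)
  t3 'x' -> {2}, take 2 (5->2 ok)
  t4 'y' -> {0,1,3,5}, take 1 (2->1 ok)
  t5 'y' -> {0,1,3,5}, take 3 (1->3 ok)
  t6 'y' -> {0,1,3,5}, take 3 (3->3 ok)
  t7 'y' -> {0,1,3,5}, take 3 (3->3 ok)
  t8 'y' -> {0,1,3,5}, take 1 (3->1 ok)
  t9 'y' -> {0,1,3,5}, take 3 (1->3 ok)
  t10 'x' -> {2}, take 2 (3->2 ok)

0,2,5,2,1,3,3,3,1,3,2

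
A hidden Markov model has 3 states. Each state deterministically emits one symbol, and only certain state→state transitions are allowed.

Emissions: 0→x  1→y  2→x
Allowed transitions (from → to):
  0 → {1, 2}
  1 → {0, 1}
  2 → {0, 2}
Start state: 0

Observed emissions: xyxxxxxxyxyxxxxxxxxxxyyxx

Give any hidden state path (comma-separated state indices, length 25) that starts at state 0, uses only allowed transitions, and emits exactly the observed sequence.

  t0 'x' -> {0,2}, take 0 (start)
  t1 'y' -> {1}, take 1 (0->1 ok)
  t2 'x' -> {0,2}, take 0 (1->0 ok)
  t3 'x' -> {0,2}, take 2 (0->2 ok)
  t4 'x' -> {0,2}, take 0 (2->0 ok)
  t5 'x' -> {0,2}, take 2 (0->2 ok)
  t6 'x' -> {0,2}, take 2 (2->2 ok)
  t7 'x' -> {0,2}, take 0 (2->0 ok)
  t8 'y' -> {1}, take 1 (0->1 ok)
  t9 'x' -> {0,2}, take 0 (1->0 ok)
  t10 'y' -> {1}, take 1 (0->1 ok)
  t11 'x' -> {0,2}, take 0 (1->0 ok)
  t12 'x' -> {0,2}, take 2 (0->2 ok)
  t13 'x' -> {0,2}, take 2 (2->2 ok)
  t14 'x' -> {0,2}, take 2 (2->2 ok)
  t15 'x' -> {0,2}, take 0 (2->0 ok)
  t16 'x' -> {0,2}, take 2 (0->2 ok)
  t17 'x' -> {0,2}, take 2 (2->2 ok)
  t18 'x' -> {0,2}, take 2 (2->2 ok)
  t19 'x' -> {0,2}, take 2 (2->2 ok)
  t20 'x' -> {0,2}, take 0 (2->0 ok)
  t21 'y' -> {1}, take 1 (0->1 ok)
  t22 'y' -> {1}, take 1 (1->1 ok)
  t23 'x' -> {0,2}, take 0 (1->0 ok)
  t24 'x' -> {0,2}, take 2 (0->2 ok)

0,1,0,2,0,2,2,0,1,0,1,0,2,2,2,0,2,2,2,2,0,1,1,0,2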